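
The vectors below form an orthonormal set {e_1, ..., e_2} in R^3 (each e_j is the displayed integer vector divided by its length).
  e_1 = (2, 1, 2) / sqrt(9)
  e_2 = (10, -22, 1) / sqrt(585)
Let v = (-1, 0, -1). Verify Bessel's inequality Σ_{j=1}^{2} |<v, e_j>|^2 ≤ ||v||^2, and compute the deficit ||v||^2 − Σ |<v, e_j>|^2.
Σ |<v, e_j>|^2 = 129/65; ||v||^2 = 2; deficit = 1/65

Write each e_j = u_j / sqrt(<u_j, u_j>) where u_j is the displayed integer vector. Then <v, e_j> = <v, u_j> / sqrt(<u_j, u_j>), so |<v, e_j>|^2 = <v, u_j>^2 / <u_j, u_j>.
Coefficients: <v, e_1> = -4/sqrt(9), <v, e_2> = -11/sqrt(585).
Square and sum: Σ |<v, e_j>|^2 = 129/65.
Compute ||v||^2 = v·v = 2.
Deficit = 2 − 129/65 = 1/65 ≥ 0, confirming Bessel's inequality. (The deficit equals ||v − Σ <v,e_j> e_j||^2, the squared distance from v to span{e_j}.)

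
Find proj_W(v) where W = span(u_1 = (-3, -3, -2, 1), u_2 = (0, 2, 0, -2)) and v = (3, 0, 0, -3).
proj_W(v) = (6/5, 19/10, 4/5, -11/10)

Set up U = [u_1 | ... | u_2] ∈ R^(4×2). The projector onto W = col(U) is P = U (U^T U)^(-1) U^T.
Compute U^T U =
  [23, -8]
  [-8, 8],
and U^T v = (-12, 6).
Solve U^T U · c = U^T v for the coefficients: c = (-2/5, 7/20). The projection is proj_W(v) = U c.
Check: (v - proj_W(v)) · u_1 = 0  (should be 0).
Check: (v - proj_W(v)) · u_2 = 0  (should be 0).
Result: proj_W(v) = (6/5, 19/10, 4/5, -11/10).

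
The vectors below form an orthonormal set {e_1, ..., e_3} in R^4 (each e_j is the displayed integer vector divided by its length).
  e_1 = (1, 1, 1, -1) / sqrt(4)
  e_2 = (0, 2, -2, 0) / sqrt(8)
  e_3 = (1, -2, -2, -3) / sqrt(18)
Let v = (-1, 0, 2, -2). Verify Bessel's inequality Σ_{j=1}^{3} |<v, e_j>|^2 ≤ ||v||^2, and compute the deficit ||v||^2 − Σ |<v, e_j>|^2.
Σ |<v, e_j>|^2 = 155/36; ||v||^2 = 9; deficit = 169/36

Write each e_j = u_j / sqrt(<u_j, u_j>) where u_j is the displayed integer vector. Then <v, e_j> = <v, u_j> / sqrt(<u_j, u_j>), so |<v, e_j>|^2 = <v, u_j>^2 / <u_j, u_j>.
Coefficients: <v, e_1> = 3/sqrt(4), <v, e_2> = -4/sqrt(8), <v, e_3> = 1/sqrt(18).
Square and sum: Σ |<v, e_j>|^2 = 155/36.
Compute ||v||^2 = v·v = 9.
Deficit = 9 − 155/36 = 169/36 ≥ 0, confirming Bessel's inequality. (The deficit equals ||v − Σ <v,e_j> e_j||^2, the squared distance from v to span{e_j}.)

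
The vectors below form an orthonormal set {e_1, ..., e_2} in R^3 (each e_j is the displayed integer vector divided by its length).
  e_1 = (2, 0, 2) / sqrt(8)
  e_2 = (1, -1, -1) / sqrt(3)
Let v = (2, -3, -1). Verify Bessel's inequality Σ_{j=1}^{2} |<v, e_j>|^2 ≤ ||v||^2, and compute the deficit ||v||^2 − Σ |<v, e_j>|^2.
Σ |<v, e_j>|^2 = 25/2; ||v||^2 = 14; deficit = 3/2

Write each e_j = u_j / sqrt(<u_j, u_j>) where u_j is the displayed integer vector. Then <v, e_j> = <v, u_j> / sqrt(<u_j, u_j>), so |<v, e_j>|^2 = <v, u_j>^2 / <u_j, u_j>.
Coefficients: <v, e_1> = 2/sqrt(8), <v, e_2> = 6/sqrt(3).
Square and sum: Σ |<v, e_j>|^2 = 25/2.
Compute ||v||^2 = v·v = 14.
Deficit = 14 − 25/2 = 3/2 ≥ 0, confirming Bessel's inequality. (The deficit equals ||v − Σ <v,e_j> e_j||^2, the squared distance from v to span{e_j}.)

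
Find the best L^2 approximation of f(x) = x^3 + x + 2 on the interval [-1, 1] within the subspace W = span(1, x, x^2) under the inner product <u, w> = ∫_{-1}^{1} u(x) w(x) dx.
g(x) = 8*x/5 + 2

The best approximation g ∈ W is the orthogonal projection of f onto W. Writing g = a_0 + a_1 x + a_2 x^2, the coefficients solve the normal equations G · a = b where
  G_{ij} = <φ_i, φ_j> and b_i = <f, φ_i>, with φ_0 = 1, φ_1 = x, φ_2 = x^2.
G =
  [2, 0, 2/3]
  [0, 2/3, 0]
  [2/3, 0, 2/5],
b = (4, 16/15, 4/3).
Solving gives a_0 = 2, a_1 = 8/5, a_2 = 0, so
  g(x) = 8*x/5 + 2.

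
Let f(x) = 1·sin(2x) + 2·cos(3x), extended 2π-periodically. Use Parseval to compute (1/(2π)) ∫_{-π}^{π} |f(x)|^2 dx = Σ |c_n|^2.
Σ |c_n|^2 = 5/2

Expand |f|^2 and use orthogonality of {sin(nx), cos(mx)} on [-π, π]:
  ∫_{-π}^{π} sin(nx)^2 dx = π, ∫ cos(mx)^2 dx = π, and cross terms integrate to 0.
So ∫_{-π}^{π} f(x)^2 dx = 1^2 · π + 2^2 · π = (1 + 4)π.
Divide by 2π: (1 + 4)/2 = 5/2.
By Parseval, this equals Σ |c_n|^2.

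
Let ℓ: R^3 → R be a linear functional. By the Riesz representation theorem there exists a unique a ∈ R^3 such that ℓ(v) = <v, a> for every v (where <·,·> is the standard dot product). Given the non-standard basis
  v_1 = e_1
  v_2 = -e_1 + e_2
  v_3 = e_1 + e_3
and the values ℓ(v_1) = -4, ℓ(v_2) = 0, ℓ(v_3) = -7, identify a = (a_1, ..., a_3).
a = (-4, -4, -3)

Write a = (a_1, ..., a_3) in the standard basis. For each basis vector v_i, ℓ(v_i) = <v_i, a> is a linear equation in the a_j's. Collect the n equations into a matrix system V a = ℓ, where row i of V is v_i (expressed in the standard basis). Since V is invertible (lower-triangular with 1s on the diagonal, up to permutation), solve by back-substitution:
  V =
[[1, 0, 0],
 [-1, 1, 0],
 [1, 0, 1]]
  V a = (-4, 0, -7)
Solving gives a = (-4, -4, -3).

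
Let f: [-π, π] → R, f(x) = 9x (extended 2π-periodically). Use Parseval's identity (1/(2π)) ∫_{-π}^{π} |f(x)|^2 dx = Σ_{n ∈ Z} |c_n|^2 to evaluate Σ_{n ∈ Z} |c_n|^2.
Σ |c_n|^2 = 27π^2

Expand and integrate term by term over [-π, π]:
  ∫ (9x)^2 dx = 81·(2π^3/3); ∫ 2·9·(0)·x dx = 0 (odd integrand); ∫ 0^2 dx = 0·2π.
So (1/(2π)) ∫_{-π}^{π} (9x)^2 dx = 81π^2/3 + 0 = 27π^2.
Parseval ⇒ Σ |c_n|^2 = 27π^2.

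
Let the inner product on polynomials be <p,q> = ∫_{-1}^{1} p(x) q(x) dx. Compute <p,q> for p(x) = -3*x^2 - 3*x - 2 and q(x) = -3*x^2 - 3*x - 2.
<p,q> = 128/5

Expand the product: p(x)·q(x) = 9*x^4 + 18*x^3 + 21*x^2 + 12*x + 4.
∫_{-1}^{1} of each monomial x^k gives [2/(k+1) if k even, 0 if k odd]. Integrating term-by-term (or equivalently evaluating the antiderivative F(x) = 9*x^5/5 + 9*x^4/2 + 7*x^3 + 6*x^2 + 4*x at the endpoints):
  F(1) − F(−1) = 233/10 − (-23/10) = 128/5.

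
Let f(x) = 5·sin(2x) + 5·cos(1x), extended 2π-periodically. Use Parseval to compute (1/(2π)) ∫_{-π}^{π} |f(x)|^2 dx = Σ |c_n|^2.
Σ |c_n|^2 = 25

Expand |f|^2 and use orthogonality of {sin(nx), cos(mx)} on [-π, π]:
  ∫_{-π}^{π} sin(nx)^2 dx = π, ∫ cos(mx)^2 dx = π, and cross terms integrate to 0.
So ∫_{-π}^{π} f(x)^2 dx = 5^2 · π + 5^2 · π = (25 + 25)π.
Divide by 2π: (25 + 25)/2 = 25.
By Parseval, this equals Σ |c_n|^2.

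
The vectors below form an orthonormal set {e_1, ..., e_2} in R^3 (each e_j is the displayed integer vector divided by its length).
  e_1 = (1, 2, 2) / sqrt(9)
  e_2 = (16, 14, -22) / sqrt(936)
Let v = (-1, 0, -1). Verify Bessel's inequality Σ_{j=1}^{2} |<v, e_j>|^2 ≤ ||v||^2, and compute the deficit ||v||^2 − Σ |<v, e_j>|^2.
Σ |<v, e_j>|^2 = 27/26; ||v||^2 = 2; deficit = 25/26

Write each e_j = u_j / sqrt(<u_j, u_j>) where u_j is the displayed integer vector. Then <v, e_j> = <v, u_j> / sqrt(<u_j, u_j>), so |<v, e_j>|^2 = <v, u_j>^2 / <u_j, u_j>.
Coefficients: <v, e_1> = -3/sqrt(9), <v, e_2> = 6/sqrt(936).
Square and sum: Σ |<v, e_j>|^2 = 27/26.
Compute ||v||^2 = v·v = 2.
Deficit = 2 − 27/26 = 25/26 ≥ 0, confirming Bessel's inequality. (The deficit equals ||v − Σ <v,e_j> e_j||^2, the squared distance from v to span{e_j}.)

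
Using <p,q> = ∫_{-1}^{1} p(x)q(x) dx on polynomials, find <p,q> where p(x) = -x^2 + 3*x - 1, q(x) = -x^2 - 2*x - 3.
<p,q> = 76/15

Expand the product: p(x)·q(x) = x^4 - x^3 - 2*x^2 - 7*x + 3.
∫_{-1}^{1} of each monomial x^k gives [2/(k+1) if k even, 0 if k odd]. Integrating term-by-term (or equivalently evaluating the antiderivative F(x) = x^5/5 - x^4/4 - 2*x^3/3 - 7*x^2/2 + 3*x at the endpoints):
  F(1) − F(−1) = -73/60 − (-377/60) = 76/15.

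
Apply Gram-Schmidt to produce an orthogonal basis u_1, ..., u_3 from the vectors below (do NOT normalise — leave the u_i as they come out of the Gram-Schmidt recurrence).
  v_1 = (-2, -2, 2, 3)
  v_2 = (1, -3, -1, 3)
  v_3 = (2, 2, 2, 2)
Orthogonal basis:
  u_1 = (-2, -2, 2, 3)
  u_2 = (43/21, -41/21, -43/21, 10/7)
  u_3 = (700/299, 612/299, 496/299, 544/299)

Apply the Gram-Schmidt recurrence
  u_1 = v_1
  u_i = v_i − Σ_{j<i} ((v_i · u_j) / (u_j · u_j)) · u_j.

Step by step this gives:
  u_1 = (-2, -2, 2, 3)
  u_2 = (43/21, -41/21, -43/21, 10/7)
  u_3 = (700/299, 612/299, 496/299, 544/299)

Orthogonality check:
  u_2 · u_1 = 0 (should be 0)
  u_3 · u_1 = 0 (should be 0)
  u_3 · u_2 = 0 (should be 0)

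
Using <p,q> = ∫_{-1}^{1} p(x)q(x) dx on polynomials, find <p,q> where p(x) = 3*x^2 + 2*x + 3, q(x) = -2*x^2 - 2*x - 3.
<p,q> = -496/15

Expand the product: p(x)·q(x) = -6*x^4 - 10*x^3 - 19*x^2 - 12*x - 9.
∫_{-1}^{1} of each monomial x^k gives [2/(k+1) if k even, 0 if k odd]. Integrating term-by-term (or equivalently evaluating the antiderivative F(x) = -6*x^5/5 - 5*x^4/2 - 19*x^3/3 - 6*x^2 - 9*x at the endpoints):
  F(1) − F(−1) = -751/30 − (241/30) = -496/15.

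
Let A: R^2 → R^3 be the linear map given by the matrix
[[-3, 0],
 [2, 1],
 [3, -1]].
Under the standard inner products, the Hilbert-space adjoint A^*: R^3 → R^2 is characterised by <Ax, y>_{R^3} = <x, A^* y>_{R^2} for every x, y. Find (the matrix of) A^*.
A^* = A^T =
[[-3, 2, 3],
 [0, 1, -1]]

For real matrices with standard dot products, the defining identity <Ax, y> = <x, A^* y> gives (Ax)^T y = x^T (A^*) y, i.e. x^T A^T y = x^T (A^*) y. Since this holds for all x, y, we must have A^* = A^T. Therefore
A^* =
[[-3, 2, 3],
 [0, 1, -1]].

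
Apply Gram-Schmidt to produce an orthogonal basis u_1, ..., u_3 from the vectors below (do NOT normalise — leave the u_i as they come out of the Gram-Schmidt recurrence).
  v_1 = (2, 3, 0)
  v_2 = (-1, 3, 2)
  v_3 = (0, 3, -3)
Orthogonal basis:
  u_1 = (2, 3, 0)
  u_2 = (-27/13, 18/13, 2)
  u_3 = (-234/133, 156/133, -351/133)

Apply the Gram-Schmidt recurrence
  u_1 = v_1
  u_i = v_i − Σ_{j<i} ((v_i · u_j) / (u_j · u_j)) · u_j.

Step by step this gives:
  u_1 = (2, 3, 0)
  u_2 = (-27/13, 18/13, 2)
  u_3 = (-234/133, 156/133, -351/133)

Orthogonality check:
  u_2 · u_1 = 0 (should be 0)
  u_3 · u_1 = 0 (should be 0)
  u_3 · u_2 = 0 (should be 0)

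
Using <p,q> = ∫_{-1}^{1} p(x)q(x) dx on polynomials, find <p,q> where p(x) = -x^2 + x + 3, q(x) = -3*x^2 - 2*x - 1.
<p,q> = -172/15

Expand the product: p(x)·q(x) = 3*x^4 - x^3 - 10*x^2 - 7*x - 3.
∫_{-1}^{1} of each monomial x^k gives [2/(k+1) if k even, 0 if k odd]. Integrating term-by-term (or equivalently evaluating the antiderivative F(x) = 3*x^5/5 - x^4/4 - 10*x^3/3 - 7*x^2/2 - 3*x at the endpoints):
  F(1) − F(−1) = -569/60 − (119/60) = -172/15.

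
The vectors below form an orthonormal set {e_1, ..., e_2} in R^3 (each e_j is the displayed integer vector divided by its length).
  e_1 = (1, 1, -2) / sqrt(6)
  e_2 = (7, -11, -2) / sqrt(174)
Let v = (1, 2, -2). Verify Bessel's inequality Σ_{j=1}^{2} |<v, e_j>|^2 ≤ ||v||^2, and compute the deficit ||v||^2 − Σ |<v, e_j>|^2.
Σ |<v, e_j>|^2 = 257/29; ||v||^2 = 9; deficit = 4/29

Write each e_j = u_j / sqrt(<u_j, u_j>) where u_j is the displayed integer vector. Then <v, e_j> = <v, u_j> / sqrt(<u_j, u_j>), so |<v, e_j>|^2 = <v, u_j>^2 / <u_j, u_j>.
Coefficients: <v, e_1> = 7/sqrt(6), <v, e_2> = -11/sqrt(174).
Square and sum: Σ |<v, e_j>|^2 = 257/29.
Compute ||v||^2 = v·v = 9.
Deficit = 9 − 257/29 = 4/29 ≥ 0, confirming Bessel's inequality. (The deficit equals ||v − Σ <v,e_j> e_j||^2, the squared distance from v to span{e_j}.)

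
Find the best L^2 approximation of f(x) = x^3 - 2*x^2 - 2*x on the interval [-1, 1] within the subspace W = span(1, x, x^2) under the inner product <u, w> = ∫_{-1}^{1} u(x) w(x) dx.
g(x) = -2*x^2 - 7*x/5

The best approximation g ∈ W is the orthogonal projection of f onto W. Writing g = a_0 + a_1 x + a_2 x^2, the coefficients solve the normal equations G · a = b where
  G_{ij} = <φ_i, φ_j> and b_i = <f, φ_i>, with φ_0 = 1, φ_1 = x, φ_2 = x^2.
G =
  [2, 0, 2/3]
  [0, 2/3, 0]
  [2/3, 0, 2/5],
b = (-4/3, -14/15, -4/5).
Solving gives a_0 = 0, a_1 = -7/5, a_2 = -2, so
  g(x) = -2*x^2 - 7*x/5.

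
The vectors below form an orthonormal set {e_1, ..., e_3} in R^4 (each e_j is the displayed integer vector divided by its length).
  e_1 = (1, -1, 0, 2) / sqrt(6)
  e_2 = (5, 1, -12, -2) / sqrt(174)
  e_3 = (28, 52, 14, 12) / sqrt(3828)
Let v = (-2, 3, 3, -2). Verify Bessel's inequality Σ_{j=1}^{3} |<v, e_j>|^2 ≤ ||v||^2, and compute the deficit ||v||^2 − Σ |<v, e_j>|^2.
Σ |<v, e_j>|^2 = 854/33; ||v||^2 = 26; deficit = 4/33

Write each e_j = u_j / sqrt(<u_j, u_j>) where u_j is the displayed integer vector. Then <v, e_j> = <v, u_j> / sqrt(<u_j, u_j>), so |<v, e_j>|^2 = <v, u_j>^2 / <u_j, u_j>.
Coefficients: <v, e_1> = -9/sqrt(6), <v, e_2> = -39/sqrt(174), <v, e_3> = 118/sqrt(3828).
Square and sum: Σ |<v, e_j>|^2 = 854/33.
Compute ||v||^2 = v·v = 26.
Deficit = 26 − 854/33 = 4/33 ≥ 0, confirming Bessel's inequality. (The deficit equals ||v − Σ <v,e_j> e_j||^2, the squared distance from v to span{e_j}.)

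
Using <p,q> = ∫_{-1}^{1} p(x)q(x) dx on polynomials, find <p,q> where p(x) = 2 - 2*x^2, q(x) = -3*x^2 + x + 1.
<p,q> = 16/15

Expand the product: p(x)·q(x) = 6*x^4 - 2*x^3 - 8*x^2 + 2*x + 2.
∫_{-1}^{1} of each monomial x^k gives [2/(k+1) if k even, 0 if k odd]. Integrating term-by-term (or equivalently evaluating the antiderivative F(x) = 6*x^5/5 - x^4/2 - 8*x^3/3 + x^2 + 2*x at the endpoints):
  F(1) − F(−1) = 31/30 − (-1/30) = 16/15.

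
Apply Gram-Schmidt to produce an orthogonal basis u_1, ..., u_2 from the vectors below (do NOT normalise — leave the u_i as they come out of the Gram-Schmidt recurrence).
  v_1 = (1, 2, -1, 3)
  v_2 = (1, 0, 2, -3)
Orthogonal basis:
  u_1 = (1, 2, -1, 3)
  u_2 = (5/3, 4/3, 4/3, -1)

Apply the Gram-Schmidt recurrence
  u_1 = v_1
  u_i = v_i − Σ_{j<i} ((v_i · u_j) / (u_j · u_j)) · u_j.

Step by step this gives:
  u_1 = (1, 2, -1, 3)
  u_2 = (5/3, 4/3, 4/3, -1)

Orthogonality check:
  u_2 · u_1 = 0 (should be 0)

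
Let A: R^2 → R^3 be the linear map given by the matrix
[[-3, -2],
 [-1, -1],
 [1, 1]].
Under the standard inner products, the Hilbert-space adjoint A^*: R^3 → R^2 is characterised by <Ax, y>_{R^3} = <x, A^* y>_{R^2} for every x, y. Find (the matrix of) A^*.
A^* = A^T =
[[-3, -1, 1],
 [-2, -1, 1]]

For real matrices with standard dot products, the defining identity <Ax, y> = <x, A^* y> gives (Ax)^T y = x^T (A^*) y, i.e. x^T A^T y = x^T (A^*) y. Since this holds for all x, y, we must have A^* = A^T. Therefore
A^* =
[[-3, -1, 1],
 [-2, -1, 1]].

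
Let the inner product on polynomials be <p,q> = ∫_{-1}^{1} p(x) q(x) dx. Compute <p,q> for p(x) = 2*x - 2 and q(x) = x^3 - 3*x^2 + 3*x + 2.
<p,q> = 4/5

Expand the product: p(x)·q(x) = 2*x^4 - 8*x^3 + 12*x^2 - 2*x - 4.
∫_{-1}^{1} of each monomial x^k gives [2/(k+1) if k even, 0 if k odd]. Integrating term-by-term (or equivalently evaluating the antiderivative F(x) = 2*x^5/5 - 2*x^4 + 4*x^3 - x^2 - 4*x at the endpoints):
  F(1) − F(−1) = -13/5 − (-17/5) = 4/5.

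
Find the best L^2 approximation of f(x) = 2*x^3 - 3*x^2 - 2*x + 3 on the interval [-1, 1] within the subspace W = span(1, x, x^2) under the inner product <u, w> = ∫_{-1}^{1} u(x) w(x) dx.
g(x) = -3*x^2 - 4*x/5 + 3

The best approximation g ∈ W is the orthogonal projection of f onto W. Writing g = a_0 + a_1 x + a_2 x^2, the coefficients solve the normal equations G · a = b where
  G_{ij} = <φ_i, φ_j> and b_i = <f, φ_i>, with φ_0 = 1, φ_1 = x, φ_2 = x^2.
G =
  [2, 0, 2/3]
  [0, 2/3, 0]
  [2/3, 0, 2/5],
b = (4, -8/15, 4/5).
Solving gives a_0 = 3, a_1 = -4/5, a_2 = -3, so
  g(x) = -3*x^2 - 4*x/5 + 3.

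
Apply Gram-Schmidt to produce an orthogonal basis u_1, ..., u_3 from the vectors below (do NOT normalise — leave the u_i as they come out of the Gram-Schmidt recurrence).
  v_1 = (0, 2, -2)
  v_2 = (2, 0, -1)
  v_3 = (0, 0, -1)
Orthogonal basis:
  u_1 = (0, 2, -2)
  u_2 = (2, -1/2, -1/2)
  u_3 = (-2/9, -4/9, -4/9)

Apply the Gram-Schmidt recurrence
  u_1 = v_1
  u_i = v_i − Σ_{j<i} ((v_i · u_j) / (u_j · u_j)) · u_j.

Step by step this gives:
  u_1 = (0, 2, -2)
  u_2 = (2, -1/2, -1/2)
  u_3 = (-2/9, -4/9, -4/9)

Orthogonality check:
  u_2 · u_1 = 0 (should be 0)
  u_3 · u_1 = 0 (should be 0)
  u_3 · u_2 = 0 (should be 0)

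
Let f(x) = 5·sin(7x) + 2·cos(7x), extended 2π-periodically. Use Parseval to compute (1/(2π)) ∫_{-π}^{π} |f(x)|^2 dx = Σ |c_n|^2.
Σ |c_n|^2 = 29/2

Expand |f|^2 and use orthogonality of {sin(nx), cos(mx)} on [-π, π]:
  ∫_{-π}^{π} sin(nx)^2 dx = π, ∫ cos(mx)^2 dx = π, and cross terms integrate to 0.
So ∫_{-π}^{π} f(x)^2 dx = 5^2 · π + 2^2 · π = (25 + 4)π.
Divide by 2π: (25 + 4)/2 = 29/2.
By Parseval, this equals Σ |c_n|^2.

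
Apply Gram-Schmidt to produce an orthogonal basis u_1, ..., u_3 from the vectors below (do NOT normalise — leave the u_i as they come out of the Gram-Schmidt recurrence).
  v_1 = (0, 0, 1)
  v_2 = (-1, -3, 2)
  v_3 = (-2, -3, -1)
Orthogonal basis:
  u_1 = (0, 0, 1)
  u_2 = (-1, -3, 0)
  u_3 = (-9/10, 3/10, 0)

Apply the Gram-Schmidt recurrence
  u_1 = v_1
  u_i = v_i − Σ_{j<i} ((v_i · u_j) / (u_j · u_j)) · u_j.

Step by step this gives:
  u_1 = (0, 0, 1)
  u_2 = (-1, -3, 0)
  u_3 = (-9/10, 3/10, 0)

Orthogonality check:
  u_2 · u_1 = 0 (should be 0)
  u_3 · u_1 = 0 (should be 0)
  u_3 · u_2 = 0 (should be 0)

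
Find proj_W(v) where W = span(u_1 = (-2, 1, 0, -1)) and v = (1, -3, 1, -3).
proj_W(v) = (2/3, -1/3, 0, 1/3)

Set up U = [u_1 | ... | u_1] ∈ R^(4×1). The projector onto W = col(U) is P = U (U^T U)^(-1) U^T.
Compute U^T U =
  [6],
and U^T v = (-2).
Solve U^T U · c = U^T v for the coefficients: c = (-1/3). The projection is proj_W(v) = U c.
Check: (v - proj_W(v)) · u_1 = 0  (should be 0).
Result: proj_W(v) = (2/3, -1/3, 0, 1/3).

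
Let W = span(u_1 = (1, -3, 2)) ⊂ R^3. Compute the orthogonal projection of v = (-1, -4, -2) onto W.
proj_W(v) = (1/2, -3/2, 1)

Set up U = [u_1 | ... | u_1] ∈ R^(3×1). The projector onto W = col(U) is P = U (U^T U)^(-1) U^T.
Compute U^T U =
  [14],
and U^T v = (7).
Solve U^T U · c = U^T v for the coefficients: c = (1/2). The projection is proj_W(v) = U c.
Check: (v - proj_W(v)) · u_1 = 0  (should be 0).
Result: proj_W(v) = (1/2, -3/2, 1).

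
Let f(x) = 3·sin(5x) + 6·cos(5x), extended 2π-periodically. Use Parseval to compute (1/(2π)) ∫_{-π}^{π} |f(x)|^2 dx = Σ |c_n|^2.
Σ |c_n|^2 = 45/2

Expand |f|^2 and use orthogonality of {sin(nx), cos(mx)} on [-π, π]:
  ∫_{-π}^{π} sin(nx)^2 dx = π, ∫ cos(mx)^2 dx = π, and cross terms integrate to 0.
So ∫_{-π}^{π} f(x)^2 dx = 3^2 · π + 6^2 · π = (9 + 36)π.
Divide by 2π: (9 + 36)/2 = 45/2.
By Parseval, this equals Σ |c_n|^2.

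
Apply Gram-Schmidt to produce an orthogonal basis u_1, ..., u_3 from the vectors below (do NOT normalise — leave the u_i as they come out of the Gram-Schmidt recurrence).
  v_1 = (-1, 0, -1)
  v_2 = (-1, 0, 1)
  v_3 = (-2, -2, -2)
Orthogonal basis:
  u_1 = (-1, 0, -1)
  u_2 = (-1, 0, 1)
  u_3 = (0, -2, 0)

Apply the Gram-Schmidt recurrence
  u_1 = v_1
  u_i = v_i − Σ_{j<i} ((v_i · u_j) / (u_j · u_j)) · u_j.

Step by step this gives:
  u_1 = (-1, 0, -1)
  u_2 = (-1, 0, 1)
  u_3 = (0, -2, 0)

Orthogonality check:
  u_2 · u_1 = 0 (should be 0)
  u_3 · u_1 = 0 (should be 0)
  u_3 · u_2 = 0 (should be 0)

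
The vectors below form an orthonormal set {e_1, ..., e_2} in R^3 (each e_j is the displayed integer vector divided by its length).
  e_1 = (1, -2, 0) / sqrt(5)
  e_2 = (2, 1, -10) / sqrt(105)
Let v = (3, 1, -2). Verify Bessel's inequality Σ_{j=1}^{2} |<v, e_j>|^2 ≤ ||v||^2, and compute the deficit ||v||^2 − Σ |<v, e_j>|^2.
Σ |<v, e_j>|^2 = 50/7; ||v||^2 = 14; deficit = 48/7

Write each e_j = u_j / sqrt(<u_j, u_j>) where u_j is the displayed integer vector. Then <v, e_j> = <v, u_j> / sqrt(<u_j, u_j>), so |<v, e_j>|^2 = <v, u_j>^2 / <u_j, u_j>.
Coefficients: <v, e_1> = 1/sqrt(5), <v, e_2> = 27/sqrt(105).
Square and sum: Σ |<v, e_j>|^2 = 50/7.
Compute ||v||^2 = v·v = 14.
Deficit = 14 − 50/7 = 48/7 ≥ 0, confirming Bessel's inequality. (The deficit equals ||v − Σ <v,e_j> e_j||^2, the squared distance from v to span{e_j}.)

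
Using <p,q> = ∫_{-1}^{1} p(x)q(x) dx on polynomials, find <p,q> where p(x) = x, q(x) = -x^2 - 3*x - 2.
<p,q> = -2

Expand the product: p(x)·q(x) = -x^3 - 3*x^2 - 2*x.
∫_{-1}^{1} of each monomial x^k gives [2/(k+1) if k even, 0 if k odd]. Integrating term-by-term (or equivalently evaluating the antiderivative F(x) = -x^4/4 - x^3 - x^2 at the endpoints):
  F(1) − F(−1) = -9/4 − (-1/4) = -2.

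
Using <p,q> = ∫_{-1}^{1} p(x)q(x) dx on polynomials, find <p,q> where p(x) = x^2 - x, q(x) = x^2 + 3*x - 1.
<p,q> = -34/15

Expand the product: p(x)·q(x) = x^4 + 2*x^3 - 4*x^2 + x.
∫_{-1}^{1} of each monomial x^k gives [2/(k+1) if k even, 0 if k odd]. Integrating term-by-term (or equivalently evaluating the antiderivative F(x) = x^5/5 + x^4/2 - 4*x^3/3 + x^2/2 at the endpoints):
  F(1) − F(−1) = -2/15 − (32/15) = -34/15.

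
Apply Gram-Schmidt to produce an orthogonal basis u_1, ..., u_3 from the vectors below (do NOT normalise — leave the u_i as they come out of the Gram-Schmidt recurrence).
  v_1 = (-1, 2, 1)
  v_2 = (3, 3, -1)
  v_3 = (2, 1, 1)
Orthogonal basis:
  u_1 = (-1, 2, 1)
  u_2 = (10/3, 7/3, -4/3)
  u_3 = (17/22, -17/55, 153/110)

Apply the Gram-Schmidt recurrence
  u_1 = v_1
  u_i = v_i − Σ_{j<i} ((v_i · u_j) / (u_j · u_j)) · u_j.

Step by step this gives:
  u_1 = (-1, 2, 1)
  u_2 = (10/3, 7/3, -4/3)
  u_3 = (17/22, -17/55, 153/110)

Orthogonality check:
  u_2 · u_1 = 0 (should be 0)
  u_3 · u_1 = 0 (should be 0)
  u_3 · u_2 = 0 (should be 0)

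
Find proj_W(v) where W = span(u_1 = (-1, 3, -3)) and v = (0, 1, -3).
proj_W(v) = (-12/19, 36/19, -36/19)

Set up U = [u_1 | ... | u_1] ∈ R^(3×1). The projector onto W = col(U) is P = U (U^T U)^(-1) U^T.
Compute U^T U =
  [19],
and U^T v = (12).
Solve U^T U · c = U^T v for the coefficients: c = (12/19). The projection is proj_W(v) = U c.
Check: (v - proj_W(v)) · u_1 = 0  (should be 0).
Result: proj_W(v) = (-12/19, 36/19, -36/19).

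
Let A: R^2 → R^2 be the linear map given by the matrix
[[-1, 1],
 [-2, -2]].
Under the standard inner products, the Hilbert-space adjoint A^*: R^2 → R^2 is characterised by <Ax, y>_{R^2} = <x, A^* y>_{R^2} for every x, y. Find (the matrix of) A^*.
A^* = A^T =
[[-1, -2],
 [1, -2]]

For real matrices with standard dot products, the defining identity <Ax, y> = <x, A^* y> gives (Ax)^T y = x^T (A^*) y, i.e. x^T A^T y = x^T (A^*) y. Since this holds for all x, y, we must have A^* = A^T. Therefore
A^* =
[[-1, -2],
 [1, -2]].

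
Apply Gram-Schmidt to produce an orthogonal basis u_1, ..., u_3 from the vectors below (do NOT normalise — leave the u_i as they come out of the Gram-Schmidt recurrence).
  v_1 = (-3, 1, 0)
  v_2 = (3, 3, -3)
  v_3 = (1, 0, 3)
Orthogonal basis:
  u_1 = (-3, 1, 0)
  u_2 = (6/5, 18/5, -3)
  u_3 = (1/2, 3/2, 2)

Apply the Gram-Schmidt recurrence
  u_1 = v_1
  u_i = v_i − Σ_{j<i} ((v_i · u_j) / (u_j · u_j)) · u_j.

Step by step this gives:
  u_1 = (-3, 1, 0)
  u_2 = (6/5, 18/5, -3)
  u_3 = (1/2, 3/2, 2)

Orthogonality check:
  u_2 · u_1 = 0 (should be 0)
  u_3 · u_1 = 0 (should be 0)
  u_3 · u_2 = 0 (should be 0)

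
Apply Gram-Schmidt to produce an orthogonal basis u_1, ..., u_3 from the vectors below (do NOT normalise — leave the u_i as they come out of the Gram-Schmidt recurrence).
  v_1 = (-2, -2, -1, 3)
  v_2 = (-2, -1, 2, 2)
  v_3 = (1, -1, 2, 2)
Orthogonal basis:
  u_1 = (-2, -2, -1, 3)
  u_2 = (-8/9, 1/9, 23/9, 1/3)
  u_3 = (135/67, -42/67, 39/67, 75/67)

Apply the Gram-Schmidt recurrence
  u_1 = v_1
  u_i = v_i − Σ_{j<i} ((v_i · u_j) / (u_j · u_j)) · u_j.

Step by step this gives:
  u_1 = (-2, -2, -1, 3)
  u_2 = (-8/9, 1/9, 23/9, 1/3)
  u_3 = (135/67, -42/67, 39/67, 75/67)

Orthogonality check:
  u_2 · u_1 = 0 (should be 0)
  u_3 · u_1 = 0 (should be 0)
  u_3 · u_2 = 0 (should be 0)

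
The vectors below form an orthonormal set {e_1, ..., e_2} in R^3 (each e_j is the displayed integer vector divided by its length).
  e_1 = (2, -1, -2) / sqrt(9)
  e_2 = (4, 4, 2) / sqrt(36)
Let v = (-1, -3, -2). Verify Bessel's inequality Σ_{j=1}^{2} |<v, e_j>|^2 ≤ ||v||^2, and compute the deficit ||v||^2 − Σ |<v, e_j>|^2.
Σ |<v, e_j>|^2 = 125/9; ||v||^2 = 14; deficit = 1/9

Write each e_j = u_j / sqrt(<u_j, u_j>) where u_j is the displayed integer vector. Then <v, e_j> = <v, u_j> / sqrt(<u_j, u_j>), so |<v, e_j>|^2 = <v, u_j>^2 / <u_j, u_j>.
Coefficients: <v, e_1> = 5/sqrt(9), <v, e_2> = -20/sqrt(36).
Square and sum: Σ |<v, e_j>|^2 = 125/9.
Compute ||v||^2 = v·v = 14.
Deficit = 14 − 125/9 = 1/9 ≥ 0, confirming Bessel's inequality. (The deficit equals ||v − Σ <v,e_j> e_j||^2, the squared distance from v to span{e_j}.)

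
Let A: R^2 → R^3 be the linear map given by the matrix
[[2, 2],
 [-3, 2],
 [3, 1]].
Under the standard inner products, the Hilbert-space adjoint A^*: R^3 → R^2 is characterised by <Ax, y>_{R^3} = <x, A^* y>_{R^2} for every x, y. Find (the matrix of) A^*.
A^* = A^T =
[[2, -3, 3],
 [2, 2, 1]]

For real matrices with standard dot products, the defining identity <Ax, y> = <x, A^* y> gives (Ax)^T y = x^T (A^*) y, i.e. x^T A^T y = x^T (A^*) y. Since this holds for all x, y, we must have A^* = A^T. Therefore
A^* =
[[2, -3, 3],
 [2, 2, 1]].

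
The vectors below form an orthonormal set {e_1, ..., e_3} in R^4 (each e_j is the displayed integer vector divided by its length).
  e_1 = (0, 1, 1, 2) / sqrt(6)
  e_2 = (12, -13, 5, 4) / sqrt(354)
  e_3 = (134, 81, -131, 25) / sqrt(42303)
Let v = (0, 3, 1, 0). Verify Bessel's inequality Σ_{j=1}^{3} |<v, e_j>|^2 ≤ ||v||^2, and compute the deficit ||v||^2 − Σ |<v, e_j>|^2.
Σ |<v, e_j>|^2 = 4466/717; ||v||^2 = 10; deficit = 2704/717

Write each e_j = u_j / sqrt(<u_j, u_j>) where u_j is the displayed integer vector. Then <v, e_j> = <v, u_j> / sqrt(<u_j, u_j>), so |<v, e_j>|^2 = <v, u_j>^2 / <u_j, u_j>.
Coefficients: <v, e_1> = 4/sqrt(6), <v, e_2> = -34/sqrt(354), <v, e_3> = 112/sqrt(42303).
Square and sum: Σ |<v, e_j>|^2 = 4466/717.
Compute ||v||^2 = v·v = 10.
Deficit = 10 − 4466/717 = 2704/717 ≥ 0, confirming Bessel's inequality. (The deficit equals ||v − Σ <v,e_j> e_j||^2, the squared distance from v to span{e_j}.)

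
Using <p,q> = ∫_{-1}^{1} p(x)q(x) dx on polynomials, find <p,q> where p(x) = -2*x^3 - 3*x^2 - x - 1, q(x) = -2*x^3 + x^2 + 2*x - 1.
<p,q> = 8/7

Expand the product: p(x)·q(x) = 4*x^6 + 4*x^5 - 5*x^4 - 3*x^3 - x + 1.
∫_{-1}^{1} of each monomial x^k gives [2/(k+1) if k even, 0 if k odd]. Integrating term-by-term (or equivalently evaluating the antiderivative F(x) = 4*x^7/7 + 2*x^6/3 - x^5 - 3*x^4/4 - x^2/2 + x at the endpoints):
  F(1) − F(−1) = -1/84 − (-97/84) = 8/7.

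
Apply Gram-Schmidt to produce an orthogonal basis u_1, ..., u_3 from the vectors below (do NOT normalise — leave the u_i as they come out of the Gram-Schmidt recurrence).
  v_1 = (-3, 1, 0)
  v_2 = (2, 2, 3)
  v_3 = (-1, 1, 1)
Orthogonal basis:
  u_1 = (-3, 1, 0)
  u_2 = (4/5, 12/5, 3)
  u_3 = (-3/77, -9/77, 8/77)

Apply the Gram-Schmidt recurrence
  u_1 = v_1
  u_i = v_i − Σ_{j<i} ((v_i · u_j) / (u_j · u_j)) · u_j.

Step by step this gives:
  u_1 = (-3, 1, 0)
  u_2 = (4/5, 12/5, 3)
  u_3 = (-3/77, -9/77, 8/77)

Orthogonality check:
  u_2 · u_1 = 0 (should be 0)
  u_3 · u_1 = 0 (should be 0)
  u_3 · u_2 = 0 (should be 0)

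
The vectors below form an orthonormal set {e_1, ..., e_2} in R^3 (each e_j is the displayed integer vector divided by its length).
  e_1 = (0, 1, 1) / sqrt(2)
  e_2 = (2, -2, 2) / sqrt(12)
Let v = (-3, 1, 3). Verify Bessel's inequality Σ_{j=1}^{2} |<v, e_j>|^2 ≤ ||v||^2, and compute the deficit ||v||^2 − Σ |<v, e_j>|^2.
Σ |<v, e_j>|^2 = 25/3; ||v||^2 = 19; deficit = 32/3

Write each e_j = u_j / sqrt(<u_j, u_j>) where u_j is the displayed integer vector. Then <v, e_j> = <v, u_j> / sqrt(<u_j, u_j>), so |<v, e_j>|^2 = <v, u_j>^2 / <u_j, u_j>.
Coefficients: <v, e_1> = 4/sqrt(2), <v, e_2> = -2/sqrt(12).
Square and sum: Σ |<v, e_j>|^2 = 25/3.
Compute ||v||^2 = v·v = 19.
Deficit = 19 − 25/3 = 32/3 ≥ 0, confirming Bessel's inequality. (The deficit equals ||v − Σ <v,e_j> e_j||^2, the squared distance from v to span{e_j}.)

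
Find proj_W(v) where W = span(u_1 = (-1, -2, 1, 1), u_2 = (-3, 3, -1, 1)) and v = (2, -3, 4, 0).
proj_W(v) = (224/131, -533/131, 212/131, -6/131)

Set up U = [u_1 | ... | u_2] ∈ R^(4×2). The projector onto W = col(U) is P = U (U^T U)^(-1) U^T.
Compute U^T U =
  [7, -3]
  [-3, 20],
and U^T v = (8, -19).
Solve U^T U · c = U^T v for the coefficients: c = (103/131, -109/131). The projection is proj_W(v) = U c.
Check: (v - proj_W(v)) · u_1 = 0  (should be 0).
Check: (v - proj_W(v)) · u_2 = 0  (should be 0).
Result: proj_W(v) = (224/131, -533/131, 212/131, -6/131).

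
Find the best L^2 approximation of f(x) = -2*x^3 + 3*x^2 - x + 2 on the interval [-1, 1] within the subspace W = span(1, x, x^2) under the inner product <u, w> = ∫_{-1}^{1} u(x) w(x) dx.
g(x) = 3*x^2 - 11*x/5 + 2

The best approximation g ∈ W is the orthogonal projection of f onto W. Writing g = a_0 + a_1 x + a_2 x^2, the coefficients solve the normal equations G · a = b where
  G_{ij} = <φ_i, φ_j> and b_i = <f, φ_i>, with φ_0 = 1, φ_1 = x, φ_2 = x^2.
G =
  [2, 0, 2/3]
  [0, 2/3, 0]
  [2/3, 0, 2/5],
b = (6, -22/15, 38/15).
Solving gives a_0 = 2, a_1 = -11/5, a_2 = 3, so
  g(x) = 3*x^2 - 11*x/5 + 2.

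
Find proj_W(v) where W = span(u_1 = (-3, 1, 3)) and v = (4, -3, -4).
proj_W(v) = (81/19, -27/19, -81/19)

Set up U = [u_1 | ... | u_1] ∈ R^(3×1). The projector onto W = col(U) is P = U (U^T U)^(-1) U^T.
Compute U^T U =
  [19],
and U^T v = (-27).
Solve U^T U · c = U^T v for the coefficients: c = (-27/19). The projection is proj_W(v) = U c.
Check: (v - proj_W(v)) · u_1 = 0  (should be 0).
Result: proj_W(v) = (81/19, -27/19, -81/19).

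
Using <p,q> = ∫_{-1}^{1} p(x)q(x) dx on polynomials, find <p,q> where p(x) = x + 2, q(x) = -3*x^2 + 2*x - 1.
<p,q> = -20/3

Expand the product: p(x)·q(x) = -3*x^3 - 4*x^2 + 3*x - 2.
∫_{-1}^{1} of each monomial x^k gives [2/(k+1) if k even, 0 if k odd]. Integrating term-by-term (or equivalently evaluating the antiderivative F(x) = -3*x^4/4 - 4*x^3/3 + 3*x^2/2 - 2*x at the endpoints):
  F(1) − F(−1) = -31/12 − (49/12) = -20/3.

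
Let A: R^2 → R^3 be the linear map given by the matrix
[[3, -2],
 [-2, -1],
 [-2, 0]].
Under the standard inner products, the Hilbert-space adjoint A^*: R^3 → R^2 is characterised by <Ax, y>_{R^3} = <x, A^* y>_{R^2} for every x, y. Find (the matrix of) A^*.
A^* = A^T =
[[3, -2, -2],
 [-2, -1, 0]]

For real matrices with standard dot products, the defining identity <Ax, y> = <x, A^* y> gives (Ax)^T y = x^T (A^*) y, i.e. x^T A^T y = x^T (A^*) y. Since this holds for all x, y, we must have A^* = A^T. Therefore
A^* =
[[3, -2, -2],
 [-2, -1, 0]].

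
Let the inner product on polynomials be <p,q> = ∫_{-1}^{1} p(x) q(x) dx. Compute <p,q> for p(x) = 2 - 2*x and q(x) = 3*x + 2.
<p,q> = 4

Expand the product: p(x)·q(x) = -6*x^2 + 2*x + 4.
∫_{-1}^{1} of each monomial x^k gives [2/(k+1) if k even, 0 if k odd]. Integrating term-by-term (or equivalently evaluating the antiderivative F(x) = -2*x^3 + x^2 + 4*x at the endpoints):
  F(1) − F(−1) = 3 − (-1) = 4.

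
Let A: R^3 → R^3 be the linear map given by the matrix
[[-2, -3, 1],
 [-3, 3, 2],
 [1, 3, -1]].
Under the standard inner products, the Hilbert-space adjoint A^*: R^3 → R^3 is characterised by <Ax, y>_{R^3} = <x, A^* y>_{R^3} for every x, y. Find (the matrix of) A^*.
A^* = A^T =
[[-2, -3, 1],
 [-3, 3, 3],
 [1, 2, -1]]

For real matrices with standard dot products, the defining identity <Ax, y> = <x, A^* y> gives (Ax)^T y = x^T (A^*) y, i.e. x^T A^T y = x^T (A^*) y. Since this holds for all x, y, we must have A^* = A^T. Therefore
A^* =
[[-2, -3, 1],
 [-3, 3, 3],
 [1, 2, -1]].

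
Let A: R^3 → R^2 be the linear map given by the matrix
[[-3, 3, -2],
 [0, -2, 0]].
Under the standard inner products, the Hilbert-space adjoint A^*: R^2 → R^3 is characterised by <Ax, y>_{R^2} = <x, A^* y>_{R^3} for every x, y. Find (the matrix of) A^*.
A^* = A^T =
[[-3, 0],
 [3, -2],
 [-2, 0]]

For real matrices with standard dot products, the defining identity <Ax, y> = <x, A^* y> gives (Ax)^T y = x^T (A^*) y, i.e. x^T A^T y = x^T (A^*) y. Since this holds for all x, y, we must have A^* = A^T. Therefore
A^* =
[[-3, 0],
 [3, -2],
 [-2, 0]].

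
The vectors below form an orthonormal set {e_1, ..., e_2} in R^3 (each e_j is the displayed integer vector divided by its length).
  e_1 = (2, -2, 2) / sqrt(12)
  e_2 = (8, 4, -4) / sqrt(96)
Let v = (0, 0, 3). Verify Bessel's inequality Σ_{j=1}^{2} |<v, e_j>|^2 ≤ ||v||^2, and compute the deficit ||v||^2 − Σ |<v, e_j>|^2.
Σ |<v, e_j>|^2 = 9/2; ||v||^2 = 9; deficit = 9/2

Write each e_j = u_j / sqrt(<u_j, u_j>) where u_j is the displayed integer vector. Then <v, e_j> = <v, u_j> / sqrt(<u_j, u_j>), so |<v, e_j>|^2 = <v, u_j>^2 / <u_j, u_j>.
Coefficients: <v, e_1> = 6/sqrt(12), <v, e_2> = -12/sqrt(96).
Square and sum: Σ |<v, e_j>|^2 = 9/2.
Compute ||v||^2 = v·v = 9.
Deficit = 9 − 9/2 = 9/2 ≥ 0, confirming Bessel's inequality. (The deficit equals ||v − Σ <v,e_j> e_j||^2, the squared distance from v to span{e_j}.)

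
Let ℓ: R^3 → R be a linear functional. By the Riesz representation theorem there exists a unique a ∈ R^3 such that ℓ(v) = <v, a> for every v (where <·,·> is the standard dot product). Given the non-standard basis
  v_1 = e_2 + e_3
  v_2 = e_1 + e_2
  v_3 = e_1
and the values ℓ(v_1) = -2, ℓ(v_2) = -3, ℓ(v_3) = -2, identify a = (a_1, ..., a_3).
a = (-2, -1, -1)

Write a = (a_1, ..., a_3) in the standard basis. For each basis vector v_i, ℓ(v_i) = <v_i, a> is a linear equation in the a_j's. Collect the n equations into a matrix system V a = ℓ, where row i of V is v_i (expressed in the standard basis). Since V is invertible (lower-triangular with 1s on the diagonal, up to permutation), solve by back-substitution:
  V =
[[0, 1, 1],
 [1, 1, 0],
 [1, 0, 0]]
  V a = (-2, -3, -2)
Solving gives a = (-2, -1, -1).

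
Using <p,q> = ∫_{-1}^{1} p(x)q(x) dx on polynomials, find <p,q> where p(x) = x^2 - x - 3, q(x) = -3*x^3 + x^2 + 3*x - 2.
<p,q> = 124/15

Expand the product: p(x)·q(x) = -3*x^5 + 4*x^4 + 11*x^3 - 8*x^2 - 7*x + 6.
∫_{-1}^{1} of each monomial x^k gives [2/(k+1) if k even, 0 if k odd]. Integrating term-by-term (or equivalently evaluating the antiderivative F(x) = -x^6/2 + 4*x^5/5 + 11*x^4/4 - 8*x^3/3 - 7*x^2/2 + 6*x at the endpoints):
  F(1) − F(−1) = 173/60 − (-323/60) = 124/15.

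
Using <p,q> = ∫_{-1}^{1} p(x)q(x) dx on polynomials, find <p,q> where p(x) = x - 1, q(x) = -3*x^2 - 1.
<p,q> = 4

Expand the product: p(x)·q(x) = -3*x^3 + 3*x^2 - x + 1.
∫_{-1}^{1} of each monomial x^k gives [2/(k+1) if k even, 0 if k odd]. Integrating term-by-term (or equivalently evaluating the antiderivative F(x) = -3*x^4/4 + x^3 - x^2/2 + x at the endpoints):
  F(1) − F(−1) = 3/4 − (-13/4) = 4.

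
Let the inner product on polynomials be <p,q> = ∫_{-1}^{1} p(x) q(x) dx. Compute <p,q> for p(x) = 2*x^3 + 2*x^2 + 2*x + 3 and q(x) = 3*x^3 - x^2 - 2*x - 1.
<p,q> = -72/7

Expand the product: p(x)·q(x) = 6*x^6 + 4*x^5 + x^3 - 9*x^2 - 8*x - 3.
∫_{-1}^{1} of each monomial x^k gives [2/(k+1) if k even, 0 if k odd]. Integrating term-by-term (or equivalently evaluating the antiderivative F(x) = 6*x^7/7 + 2*x^6/3 + x^4/4 - 3*x^3 - 4*x^2 - 3*x at the endpoints):
  F(1) − F(−1) = -691/84 − (173/84) = -72/7.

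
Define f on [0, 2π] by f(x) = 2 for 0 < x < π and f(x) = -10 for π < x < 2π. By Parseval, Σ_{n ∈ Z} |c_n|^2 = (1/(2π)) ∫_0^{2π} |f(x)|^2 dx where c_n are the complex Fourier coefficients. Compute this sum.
Σ |c_n|^2 = 52

Parseval equates the L^2 energy of f (normalised by 1/(2π)) with the ℓ^2 sum of its Fourier coefficients: (1/(2π)) ∫_0^{2π} |f|^2 = Σ |c_n|^2.
Compute the left side: (1/(2π)) [∫_0^π 2^2 dx + ∫_π^{2π} (-10)^2 dx] = (1/(2π)) · (4π + 100π) = (4 + 100)/2 = 52.
So Σ_{n ∈ Z} |c_n|^2 = 52.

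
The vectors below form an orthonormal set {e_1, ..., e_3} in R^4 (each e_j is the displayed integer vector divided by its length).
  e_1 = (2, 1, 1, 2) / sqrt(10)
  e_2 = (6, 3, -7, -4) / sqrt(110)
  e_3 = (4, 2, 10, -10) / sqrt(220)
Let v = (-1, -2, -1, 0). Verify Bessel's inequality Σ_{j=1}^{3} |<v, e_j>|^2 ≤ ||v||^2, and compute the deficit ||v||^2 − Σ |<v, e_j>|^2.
Σ |<v, e_j>|^2 = 21/5; ||v||^2 = 6; deficit = 9/5

Write each e_j = u_j / sqrt(<u_j, u_j>) where u_j is the displayed integer vector. Then <v, e_j> = <v, u_j> / sqrt(<u_j, u_j>), so |<v, e_j>|^2 = <v, u_j>^2 / <u_j, u_j>.
Coefficients: <v, e_1> = -5/sqrt(10), <v, e_2> = -5/sqrt(110), <v, e_3> = -18/sqrt(220).
Square and sum: Σ |<v, e_j>|^2 = 21/5.
Compute ||v||^2 = v·v = 6.
Deficit = 6 − 21/5 = 9/5 ≥ 0, confirming Bessel's inequality. (The deficit equals ||v − Σ <v,e_j> e_j||^2, the squared distance from v to span{e_j}.)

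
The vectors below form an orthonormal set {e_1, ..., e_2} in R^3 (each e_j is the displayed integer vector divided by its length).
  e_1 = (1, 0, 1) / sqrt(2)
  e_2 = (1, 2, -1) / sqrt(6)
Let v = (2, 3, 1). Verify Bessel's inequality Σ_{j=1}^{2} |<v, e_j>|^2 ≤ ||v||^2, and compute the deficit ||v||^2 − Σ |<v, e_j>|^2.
Σ |<v, e_j>|^2 = 38/3; ||v||^2 = 14; deficit = 4/3

Write each e_j = u_j / sqrt(<u_j, u_j>) where u_j is the displayed integer vector. Then <v, e_j> = <v, u_j> / sqrt(<u_j, u_j>), so |<v, e_j>|^2 = <v, u_j>^2 / <u_j, u_j>.
Coefficients: <v, e_1> = 3/sqrt(2), <v, e_2> = 7/sqrt(6).
Square and sum: Σ |<v, e_j>|^2 = 38/3.
Compute ||v||^2 = v·v = 14.
Deficit = 14 − 38/3 = 4/3 ≥ 0, confirming Bessel's inequality. (The deficit equals ||v − Σ <v,e_j> e_j||^2, the squared distance from v to span{e_j}.)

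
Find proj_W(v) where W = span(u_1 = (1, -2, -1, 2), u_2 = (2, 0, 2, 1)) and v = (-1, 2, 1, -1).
proj_W(v) = (-29/43, 70/43, 41/43, -67/43)

Set up U = [u_1 | ... | u_2] ∈ R^(4×2). The projector onto W = col(U) is P = U (U^T U)^(-1) U^T.
Compute U^T U =
  [10, 2]
  [2, 9],
and U^T v = (-8, -1).
Solve U^T U · c = U^T v for the coefficients: c = (-35/43, 3/43). The projection is proj_W(v) = U c.
Check: (v - proj_W(v)) · u_1 = 0  (should be 0).
Check: (v - proj_W(v)) · u_2 = 0  (should be 0).
Result: proj_W(v) = (-29/43, 70/43, 41/43, -67/43).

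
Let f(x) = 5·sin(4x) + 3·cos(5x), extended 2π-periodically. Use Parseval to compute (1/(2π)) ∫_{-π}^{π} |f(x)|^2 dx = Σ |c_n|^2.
Σ |c_n|^2 = 17

Expand |f|^2 and use orthogonality of {sin(nx), cos(mx)} on [-π, π]:
  ∫_{-π}^{π} sin(nx)^2 dx = π, ∫ cos(mx)^2 dx = π, and cross terms integrate to 0.
So ∫_{-π}^{π} f(x)^2 dx = 5^2 · π + 3^2 · π = (25 + 9)π.
Divide by 2π: (25 + 9)/2 = 17.
By Parseval, this equals Σ |c_n|^2.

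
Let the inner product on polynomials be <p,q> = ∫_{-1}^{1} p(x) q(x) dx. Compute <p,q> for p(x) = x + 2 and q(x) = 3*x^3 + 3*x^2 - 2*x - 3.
<p,q> = -122/15

Expand the product: p(x)·q(x) = 3*x^4 + 9*x^3 + 4*x^2 - 7*x - 6.
∫_{-1}^{1} of each monomial x^k gives [2/(k+1) if k even, 0 if k odd]. Integrating term-by-term (or equivalently evaluating the antiderivative F(x) = 3*x^5/5 + 9*x^4/4 + 4*x^3/3 - 7*x^2/2 - 6*x at the endpoints):
  F(1) − F(−1) = -319/60 − (169/60) = -122/15.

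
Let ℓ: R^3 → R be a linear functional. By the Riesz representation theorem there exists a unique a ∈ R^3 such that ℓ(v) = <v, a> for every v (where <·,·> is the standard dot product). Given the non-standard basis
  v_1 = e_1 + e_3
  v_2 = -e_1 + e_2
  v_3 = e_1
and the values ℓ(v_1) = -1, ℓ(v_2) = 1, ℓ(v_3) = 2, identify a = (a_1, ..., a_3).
a = (2, 3, -3)

Write a = (a_1, ..., a_3) in the standard basis. For each basis vector v_i, ℓ(v_i) = <v_i, a> is a linear equation in the a_j's. Collect the n equations into a matrix system V a = ℓ, where row i of V is v_i (expressed in the standard basis). Since V is invertible (lower-triangular with 1s on the diagonal, up to permutation), solve by back-substitution:
  V =
[[1, 0, 1],
 [-1, 1, 0],
 [1, 0, 0]]
  V a = (-1, 1, 2)
Solving gives a = (2, 3, -3).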